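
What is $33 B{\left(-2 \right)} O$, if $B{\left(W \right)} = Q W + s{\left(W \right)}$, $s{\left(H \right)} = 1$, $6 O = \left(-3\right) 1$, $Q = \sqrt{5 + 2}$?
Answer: $- \frac{33}{2} + 33 \sqrt{7} \approx 70.81$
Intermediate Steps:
$Q = \sqrt{7} \approx 2.6458$
$O = - \frac{1}{2}$ ($O = \frac{\left(-3\right) 1}{6} = \frac{1}{6} \left(-3\right) = - \frac{1}{2} \approx -0.5$)
$B{\left(W \right)} = 1 + W \sqrt{7}$ ($B{\left(W \right)} = \sqrt{7} W + 1 = W \sqrt{7} + 1 = 1 + W \sqrt{7}$)
$33 B{\left(-2 \right)} O = 33 \left(1 - 2 \sqrt{7}\right) \left(- \frac{1}{2}\right) = \left(33 - 66 \sqrt{7}\right) \left(- \frac{1}{2}\right) = - \frac{33}{2} + 33 \sqrt{7}$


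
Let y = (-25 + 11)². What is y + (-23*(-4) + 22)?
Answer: 310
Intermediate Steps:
y = 196 (y = (-14)² = 196)
y + (-23*(-4) + 22) = 196 + (-23*(-4) + 22) = 196 + (92 + 22) = 196 + 114 = 310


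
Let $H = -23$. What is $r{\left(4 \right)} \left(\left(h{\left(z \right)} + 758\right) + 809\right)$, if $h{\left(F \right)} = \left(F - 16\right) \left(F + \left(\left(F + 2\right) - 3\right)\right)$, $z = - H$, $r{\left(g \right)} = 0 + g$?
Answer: $7528$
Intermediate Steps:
$r{\left(g \right)} = g$
$z = 23$ ($z = \left(-1\right) \left(-23\right) = 23$)
$h{\left(F \right)} = \left(-1 + 2 F\right) \left(-16 + F\right)$ ($h{\left(F \right)} = \left(-16 + F\right) \left(F + \left(\left(2 + F\right) - 3\right)\right) = \left(-16 + F\right) \left(F + \left(-1 + F\right)\right) = \left(-16 + F\right) \left(-1 + 2 F\right) = \left(-1 + 2 F\right) \left(-16 + F\right)$)
$r{\left(4 \right)} \left(\left(h{\left(z \right)} + 758\right) + 809\right) = 4 \left(\left(\left(16 - 759 + 2 \cdot 23^{2}\right) + 758\right) + 809\right) = 4 \left(\left(\left(16 - 759 + 2 \cdot 529\right) + 758\right) + 809\right) = 4 \left(\left(\left(16 - 759 + 1058\right) + 758\right) + 809\right) = 4 \left(\left(315 + 758\right) + 809\right) = 4 \left(1073 + 809\right) = 4 \cdot 1882 = 7528$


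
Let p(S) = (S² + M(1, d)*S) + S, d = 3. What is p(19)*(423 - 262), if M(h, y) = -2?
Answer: 55062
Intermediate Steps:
p(S) = S² - S (p(S) = (S² - 2*S) + S = S² - S)
p(19)*(423 - 262) = (19*(-1 + 19))*(423 - 262) = (19*18)*161 = 342*161 = 55062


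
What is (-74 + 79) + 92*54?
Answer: 4973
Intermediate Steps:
(-74 + 79) + 92*54 = 5 + 4968 = 4973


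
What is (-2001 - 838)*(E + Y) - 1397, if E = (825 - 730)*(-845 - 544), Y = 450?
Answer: 373341298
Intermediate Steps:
E = -131955 (E = 95*(-1389) = -131955)
(-2001 - 838)*(E + Y) - 1397 = (-2001 - 838)*(-131955 + 450) - 1397 = -2839*(-131505) - 1397 = 373342695 - 1397 = 373341298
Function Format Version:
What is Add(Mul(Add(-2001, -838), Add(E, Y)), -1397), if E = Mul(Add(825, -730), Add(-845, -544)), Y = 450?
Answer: 373341298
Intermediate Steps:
E = -131955 (E = Mul(95, -1389) = -131955)
Add(Mul(Add(-2001, -838), Add(E, Y)), -1397) = Add(Mul(Add(-2001, -838), Add(-131955, 450)), -1397) = Add(Mul(-2839, -131505), -1397) = Add(373342695, -1397) = 373341298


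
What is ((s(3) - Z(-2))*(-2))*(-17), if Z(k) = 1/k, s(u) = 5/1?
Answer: 187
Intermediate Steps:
s(u) = 5 (s(u) = 5*1 = 5)
((s(3) - Z(-2))*(-2))*(-17) = ((5 - 1/(-2))*(-2))*(-17) = ((5 - 1*(-½))*(-2))*(-17) = ((5 + ½)*(-2))*(-17) = ((11/2)*(-2))*(-17) = -11*(-17) = 187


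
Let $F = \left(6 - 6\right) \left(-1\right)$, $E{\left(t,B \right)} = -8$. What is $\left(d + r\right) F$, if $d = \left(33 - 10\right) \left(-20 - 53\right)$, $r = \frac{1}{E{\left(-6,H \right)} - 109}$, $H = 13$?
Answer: $0$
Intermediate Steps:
$r = - \frac{1}{117}$ ($r = \frac{1}{-8 - 109} = \frac{1}{-117} = - \frac{1}{117} \approx -0.008547$)
$d = -1679$ ($d = 23 \left(-73\right) = -1679$)
$F = 0$ ($F = 0 \left(-1\right) = 0$)
$\left(d + r\right) F = \left(-1679 - \frac{1}{117}\right) 0 = \left(- \frac{196444}{117}\right) 0 = 0$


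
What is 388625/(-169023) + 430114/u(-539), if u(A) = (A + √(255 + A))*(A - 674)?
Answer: -32633749487789/19874088584565 + 860228*I*√71/352746465 ≈ -1.642 + 0.020548*I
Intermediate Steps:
u(A) = (-674 + A)*(A + √(255 + A)) (u(A) = (A + √(255 + A))*(-674 + A) = (-674 + A)*(A + √(255 + A)))
388625/(-169023) + 430114/u(-539) = 388625/(-169023) + 430114/((-539)² - 674*(-539) - 674*√(255 - 539) - 539*√(255 - 539)) = 388625*(-1/169023) + 430114/(290521 + 363286 - 1348*I*√71 - 1078*I*√71) = -388625/169023 + 430114/(290521 + 363286 - 1348*I*√71 - 1078*I*√71) = -388625/169023 + 430114/(653807 - 2426*I*√71)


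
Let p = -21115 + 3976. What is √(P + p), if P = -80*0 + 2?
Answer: I*√17137 ≈ 130.91*I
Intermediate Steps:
P = 2 (P = 0 + 2 = 2)
p = -17139
√(P + p) = √(2 - 17139) = √(-17137) = I*√17137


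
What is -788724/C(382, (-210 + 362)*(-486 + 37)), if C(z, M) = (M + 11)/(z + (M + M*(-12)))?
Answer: 592418483640/68237 ≈ 8.6818e+6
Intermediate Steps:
C(z, M) = (11 + M)/(z - 11*M) (C(z, M) = (11 + M)/(z + (M - 12*M)) = (11 + M)/(z - 11*M))
-788724/C(382, (-210 + 362)*(-486 + 37)) = -788724*(382 - 11*(-210 + 362)*(-486 + 37))/(11 + (-210 + 362)*(-486 + 37)) = -788724*(382 - 1672*(-449))/(11 + 152*(-449)) = -788724*(382 - 11*(-68248))/(11 - 68248) = -788724/(-68237/(382 + 750728)) = -788724/(-68237/751110) = -788724*(-751110/68237) = 592418483640/68237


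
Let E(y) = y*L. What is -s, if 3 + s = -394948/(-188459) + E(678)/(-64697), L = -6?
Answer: 10259593801/12192731923 ≈ 0.84145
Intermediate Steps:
E(y) = -6*y (E(y) = y*(-6) = -6*y)
s = -10259593801/12192731923 (s = -3 + (-394948/(-188459) - 6*678/(-64697)) = -3 + (-394948*(-1/188459) - 4068*(-1/64697)) = -3 + (394948/188459 + 4068/64697) = -3 + 26318601968/12192731923 = -10259593801/12192731923 ≈ -0.84145)
-s = -1*(-10259593801/12192731923) = 10259593801/12192731923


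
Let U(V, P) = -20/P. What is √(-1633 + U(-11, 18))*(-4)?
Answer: -4*I*√14707/3 ≈ -161.7*I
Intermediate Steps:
√(-1633 + U(-11, 18))*(-4) = √(-1633 - 20/18)*(-4) = √(-1633 - 20*1/18)*(-4) = √(-1633 - 10/9)*(-4) = √(-14707/9)*(-4) = (I*√14707/3)*(-4) = -4*I*√14707/3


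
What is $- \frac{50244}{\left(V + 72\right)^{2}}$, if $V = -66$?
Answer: $- \frac{4187}{3} \approx -1395.7$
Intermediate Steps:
$- \frac{50244}{\left(V + 72\right)^{2}} = - \frac{50244}{\left(-66 + 72\right)^{2}} = - \frac{50244}{6^{2}} = - \frac{50244}{36} = \left(-50244\right) \frac{1}{36} = - \frac{4187}{3}$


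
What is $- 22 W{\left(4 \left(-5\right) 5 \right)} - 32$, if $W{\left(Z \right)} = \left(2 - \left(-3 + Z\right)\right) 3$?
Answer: $-6962$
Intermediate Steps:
$W{\left(Z \right)} = 15 - 3 Z$ ($W{\left(Z \right)} = \left(5 - Z\right) 3 = 15 - 3 Z$)
$- 22 W{\left(4 \left(-5\right) 5 \right)} - 32 = - 22 \left(15 - 3 \cdot 4 \left(-5\right) 5\right) - 32 = - 22 \left(15 - 3 \left(\left(-20\right) 5\right)\right) - 32 = - 22 \left(15 - -300\right) - 32 = - 22 \left(15 + 300\right) - 32 = \left(-22\right) 315 - 32 = -6930 - 32 = -6962$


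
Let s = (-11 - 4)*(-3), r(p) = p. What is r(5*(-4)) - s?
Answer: -65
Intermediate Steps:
s = 45 (s = -15*(-3) = 45)
r(5*(-4)) - s = 5*(-4) - 1*45 = -20 - 45 = -65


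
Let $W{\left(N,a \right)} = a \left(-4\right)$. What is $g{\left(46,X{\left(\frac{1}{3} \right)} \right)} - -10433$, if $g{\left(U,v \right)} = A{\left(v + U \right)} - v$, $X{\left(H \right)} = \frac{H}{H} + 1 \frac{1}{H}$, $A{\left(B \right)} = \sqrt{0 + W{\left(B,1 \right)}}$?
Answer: $10429 + 2 i \approx 10429.0 + 2.0 i$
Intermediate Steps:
$W{\left(N,a \right)} = - 4 a$
$A{\left(B \right)} = 2 i$ ($A{\left(B \right)} = \sqrt{0 - 4} = \sqrt{-4} = 2 i$)
$X{\left(H \right)} = 1 + \frac{1}{H}$
$g{\left(U,v \right)} = - v + 2 i$ ($g{\left(U,v \right)} = 2 i - v = - v + 2 i$)
$g{\left(46,X{\left(\frac{1}{3} \right)} \right)} - -10433 = \left(- \frac{1 + \frac{1}{3}}{\frac{1}{3}} + 2 i\right) - -10433 = \left(- \frac{1}{\frac{1}{3}} \left(1 + \frac{1}{3}\right) + 2 i\right) + 10433 = \left(- \frac{3 \cdot 4}{3} + 2 i\right) + 10433 = \left(\left(-1\right) 4 + 2 i\right) + 10433 = \left(-4 + 2 i\right) + 10433 = 10429 + 2 i$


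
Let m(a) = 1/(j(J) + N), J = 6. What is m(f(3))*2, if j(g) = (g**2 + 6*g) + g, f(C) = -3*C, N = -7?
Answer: 2/71 ≈ 0.028169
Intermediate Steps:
j(g) = g**2 + 7*g
m(a) = 1/71 (m(a) = 1/(6*(7 + 6) - 7) = 1/(6*13 - 7) = 1/(78 - 7) = 1/71)
m(f(3))*2 = (1/71)*2 = 2/71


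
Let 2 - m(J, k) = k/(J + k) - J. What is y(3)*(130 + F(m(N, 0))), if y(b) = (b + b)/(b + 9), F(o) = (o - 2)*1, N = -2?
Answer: 64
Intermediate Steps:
m(J, k) = 2 + J - k/(J + k) (m(J, k) = 2 - (k/(J + k) - J) = 2 - (-J + k/(J + k)) = 2 + (J - k/(J + k)) = 2 + J - k/(J + k))
F(o) = -2 + o (F(o) = (-2 + o)*1 = -2 + o)
y(b) = 2*b/(9 + b) (y(b) = (2*b)/(9 + b) = 2*b/(9 + b))
y(3)*(130 + F(m(N, 0))) = (2*3/(9 + 3))*(130 + (-2 + (0 + (-2)**2 + 2*(-2) - 2*0)/(-2 + 0))) = (2*3/12)*(130 + (-2 + (0 + 4 - 4 + 0)/(-2))) = (2*3*(1/12))*(130 + (-2 - 1/2*0)) = (130 + (-2 + 0))/2 = (130 - 2)/2 = (1/2)*128 = 64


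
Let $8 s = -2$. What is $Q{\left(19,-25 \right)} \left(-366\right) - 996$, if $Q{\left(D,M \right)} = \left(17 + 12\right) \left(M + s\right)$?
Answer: $\frac{534015}{2} \approx 2.6701 \cdot 10^{5}$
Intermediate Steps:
$s = - \frac{1}{4}$ ($s = \frac{1}{8} \left(-2\right) = - \frac{1}{4} \approx -0.25$)
$Q{\left(D,M \right)} = - \frac{29}{4} + 29 M$ ($Q{\left(D,M \right)} = \left(17 + 12\right) \left(M - \frac{1}{4}\right) = 29 \left(- \frac{1}{4} + M\right) = - \frac{29}{4} + 29 M$)
$Q{\left(19,-25 \right)} \left(-366\right) - 996 = \left(- \frac{29}{4} + 29 \left(-25\right)\right) \left(-366\right) - 996 = \left(- \frac{29}{4} - 725\right) \left(-366\right) - 996 = \left(- \frac{2929}{4}\right) \left(-366\right) - 996 = \frac{536007}{2} - 996 = \frac{534015}{2}$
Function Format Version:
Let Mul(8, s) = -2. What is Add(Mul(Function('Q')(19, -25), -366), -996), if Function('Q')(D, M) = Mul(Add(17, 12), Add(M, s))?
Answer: Rational(534015, 2) ≈ 2.6701e+5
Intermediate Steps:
s = Rational(-1, 4) (s = Mul(Rational(1, 8), -2) = Rational(-1, 4) ≈ -0.25000)
Function('Q')(D, M) = Add(Rational(-29, 4), Mul(29, M)) (Function('Q')(D, M) = Mul(Add(17, 12), Add(M, Rational(-1, 4))) = Mul(29, Add(Rational(-1, 4), M)) = Add(Rational(-29, 4), Mul(29, M)))
Add(Mul(Function('Q')(19, -25), -366), -996) = Add(Mul(Add(Rational(-29, 4), Mul(29, -25)), -366), -996) = Add(Mul(Add(Rational(-29, 4), -725), -366), -996) = Add(Mul(Rational(-2929, 4), -366), -996) = Add(Rational(536007, 2), -996) = Rational(534015, 2)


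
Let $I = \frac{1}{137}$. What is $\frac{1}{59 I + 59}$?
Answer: $\frac{137}{8142} \approx 0.016826$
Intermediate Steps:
$I = \frac{1}{137} \approx 0.0072993$
$\frac{1}{59 I + 59} = \frac{1}{59 \cdot \frac{1}{137} + 59} = \frac{1}{\frac{59}{137} + 59} = \frac{1}{\frac{8142}{137}} = \frac{137}{8142}$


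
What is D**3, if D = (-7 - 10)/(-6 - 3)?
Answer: 4913/729 ≈ 6.7394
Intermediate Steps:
D = 17/9 (D = -17/(-9) = -17*(-1/9) = 17/9 ≈ 1.8889)
D**3 = (17/9)**3 = 4913/729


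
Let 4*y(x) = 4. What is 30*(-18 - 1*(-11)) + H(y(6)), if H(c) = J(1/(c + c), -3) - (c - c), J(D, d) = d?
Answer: -213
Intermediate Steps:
y(x) = 1 (y(x) = (1/4)*4 = 1)
H(c) = -3 (H(c) = -3 - (c - c) = -3 - 1*0 = -3 + 0 = -3)
30*(-18 - 1*(-11)) + H(y(6)) = 30*(-18 - 1*(-11)) - 3 = 30*(-18 + 11) - 3 = 30*(-7) - 3 = -210 - 3 = -213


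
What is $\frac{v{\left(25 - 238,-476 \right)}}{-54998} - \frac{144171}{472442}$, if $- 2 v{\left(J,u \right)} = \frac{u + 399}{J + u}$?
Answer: $- \frac{103078173365}{337783746508} \approx -0.30516$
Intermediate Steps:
$v{\left(J,u \right)} = - \frac{399 + u}{2 \left(J + u\right)}$ ($v{\left(J,u \right)} = - \frac{\left(u + 399\right) \frac{1}{J + u}}{2} = - \frac{\left(399 + u\right) \frac{1}{J + u}}{2} = - \frac{\frac{1}{J + u} \left(399 + u\right)}{2} = - \frac{399 + u}{2 \left(J + u\right)}$)
$\frac{v{\left(25 - 238,-476 \right)}}{-54998} - \frac{144171}{472442} = \frac{\frac{1}{2} \frac{1}{\left(25 - 238\right) - 476} \left(-399 - -476\right)}{-54998} - \frac{144171}{472442} = \frac{-399 + 476}{2 \left(\left(25 - 238\right) - 476\right)} \left(- \frac{1}{54998}\right) - \frac{144171}{472442} = \frac{1}{2} \frac{1}{-213 - 476} \cdot 77 \left(- \frac{1}{54998}\right) - \frac{144171}{472442} = \frac{1}{2} \frac{1}{-689} \cdot 77 \left(- \frac{1}{54998}\right) - \frac{144171}{472442} = \frac{1}{2} \left(- \frac{1}{689}\right) 77 \left(- \frac{1}{54998}\right) - \frac{144171}{472442} = \left(- \frac{77}{1378}\right) \left(- \frac{1}{54998}\right) - \frac{144171}{472442} = \frac{77}{75787244} - \frac{144171}{472442} = - \frac{103078173365}{337783746508}$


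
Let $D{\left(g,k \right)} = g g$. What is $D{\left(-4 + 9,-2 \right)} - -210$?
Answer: $235$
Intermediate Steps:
$D{\left(g,k \right)} = g^{2}$
$D{\left(-4 + 9,-2 \right)} - -210 = \left(-4 + 9\right)^{2} - -210 = 5^{2} + 210 = 25 + 210 = 235$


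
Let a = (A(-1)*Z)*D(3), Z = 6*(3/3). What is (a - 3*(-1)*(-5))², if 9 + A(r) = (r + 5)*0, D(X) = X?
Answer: 31329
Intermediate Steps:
A(r) = -9 (A(r) = -9 + (r + 5)*0 = -9 + (5 + r)*0 = -9 + 0 = -9)
Z = 6 (Z = 6*(3*(⅓)) = 6*1 = 6)
a = -162 (a = -9*6*3 = -54*3 = -162)
(a - 3*(-1)*(-5))² = (-162 - 3*(-1)*(-5))² = (-162 + 3*(-5))² = (-162 - 15)² = (-177)² = 31329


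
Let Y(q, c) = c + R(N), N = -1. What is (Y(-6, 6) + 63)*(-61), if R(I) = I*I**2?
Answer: -4148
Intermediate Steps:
R(I) = I**3
Y(q, c) = -1 + c (Y(q, c) = c + (-1)**3 = c - 1 = -1 + c)
(Y(-6, 6) + 63)*(-61) = ((-1 + 6) + 63)*(-61) = (5 + 63)*(-61) = 68*(-61) = -4148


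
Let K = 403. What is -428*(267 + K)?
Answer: -286760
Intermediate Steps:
-428*(267 + K) = -428*(267 + 403) = -428*670 = -286760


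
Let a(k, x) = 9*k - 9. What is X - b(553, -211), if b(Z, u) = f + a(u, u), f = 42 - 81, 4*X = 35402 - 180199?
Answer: -137009/4 ≈ -34252.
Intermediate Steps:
X = -144797/4 (X = (35402 - 180199)/4 = (¼)*(-144797) = -144797/4 ≈ -36199.)
a(k, x) = -9 + 9*k
f = -39
b(Z, u) = -48 + 9*u (b(Z, u) = -39 + (-9 + 9*u) = -48 + 9*u)
X - b(553, -211) = -144797/4 - (-48 + 9*(-211)) = -144797/4 - (-48 - 1899) = -144797/4 - 1*(-1947) = -144797/4 + 1947 = -137009/4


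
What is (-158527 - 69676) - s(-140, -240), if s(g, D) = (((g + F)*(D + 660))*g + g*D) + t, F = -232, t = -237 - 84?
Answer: -22135082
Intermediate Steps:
t = -321
s(g, D) = -321 + D*g + g*(-232 + g)*(660 + D) (s(g, D) = (((g - 232)*(D + 660))*g + g*D) - 321 = (((-232 + g)*(660 + D))*g + D*g) - 321 = (g*(-232 + g)*(660 + D) + D*g) - 321 = (D*g + g*(-232 + g)*(660 + D)) - 321 = -321 + D*g + g*(-232 + g)*(660 + D))
(-158527 - 69676) - s(-140, -240) = (-158527 - 69676) - (-321 - 153120*(-140) + 660*(-140)**2 - 240*(-140)**2 - 231*(-240)*(-140)) = -228203 - (-321 + 21436800 + 660*19600 - 240*19600 - 7761600) = -228203 - (-321 + 21436800 + 12936000 - 4704000 - 7761600) = -228203 - 1*21906879 = -228203 - 21906879 = -22135082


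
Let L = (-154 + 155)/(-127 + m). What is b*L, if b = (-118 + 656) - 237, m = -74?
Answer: -301/201 ≈ -1.4975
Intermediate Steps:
L = -1/201 (L = (-154 + 155)/(-127 - 74) = 1/(-201) = 1*(-1/201) = -1/201 ≈ -0.0049751)
b = 301 (b = 538 - 237 = 301)
b*L = 301*(-1/201) = -301/201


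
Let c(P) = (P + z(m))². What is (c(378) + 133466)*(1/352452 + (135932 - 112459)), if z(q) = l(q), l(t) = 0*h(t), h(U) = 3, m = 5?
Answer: 1143136393500475/176226 ≈ 6.4868e+9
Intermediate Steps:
l(t) = 0 (l(t) = 0*3 = 0)
z(q) = 0
c(P) = P² (c(P) = (P + 0)² = P²)
(c(378) + 133466)*(1/352452 + (135932 - 112459)) = (378² + 133466)*(1/352452 + (135932 - 112459)) = (142884 + 133466)*(1/352452 + 23473) = 276350*(8273105797/352452) = 1143136393500475/176226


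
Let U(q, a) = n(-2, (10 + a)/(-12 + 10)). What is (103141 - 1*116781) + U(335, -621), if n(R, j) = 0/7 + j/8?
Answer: -217629/16 ≈ -13602.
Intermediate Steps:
n(R, j) = j/8 (n(R, j) = 0*(1/7) + j*(1/8) = 0 + j/8 = j/8)
U(q, a) = -5/8 - a/16 (U(q, a) = ((10 + a)/(-12 + 10))/8 = ((10 + a)/(-2))/8 = ((10 + a)*(-1/2))/8 = (-5 - a/2)/8 = -5/8 - a/16)
(103141 - 1*116781) + U(335, -621) = (103141 - 1*116781) + (-5/8 - 1/16*(-621)) = (103141 - 116781) + (-5/8 + 621/16) = -13640 + 611/16 = -217629/16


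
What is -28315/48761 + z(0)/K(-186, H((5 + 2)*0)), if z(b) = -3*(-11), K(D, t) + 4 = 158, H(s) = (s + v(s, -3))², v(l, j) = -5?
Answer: -250127/682654 ≈ -0.36640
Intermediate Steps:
H(s) = (-5 + s)² (H(s) = (s - 5)² = (-5 + s)²)
K(D, t) = 154 (K(D, t) = -4 + 158 = 154)
z(b) = 33
-28315/48761 + z(0)/K(-186, H((5 + 2)*0)) = -28315/48761 + 33/154 = -28315*1/48761 + 33*(1/154) = -28315/48761 + 3/14 = -250127/682654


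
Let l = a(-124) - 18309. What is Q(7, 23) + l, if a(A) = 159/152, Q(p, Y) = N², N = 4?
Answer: -2780377/152 ≈ -18292.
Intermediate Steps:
Q(p, Y) = 16 (Q(p, Y) = 4² = 16)
a(A) = 159/152 (a(A) = 159*(1/152) = 159/152)
l = -2782809/152 (l = 159/152 - 18309 = -2782809/152 ≈ -18308.)
Q(7, 23) + l = 16 - 2782809/152 = -2780377/152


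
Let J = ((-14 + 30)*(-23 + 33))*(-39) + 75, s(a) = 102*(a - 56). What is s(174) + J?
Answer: 5871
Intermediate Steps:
s(a) = -5712 + 102*a (s(a) = 102*(-56 + a) = -5712 + 102*a)
J = -6165 (J = (16*10)*(-39) + 75 = 160*(-39) + 75 = -6240 + 75 = -6165)
s(174) + J = (-5712 + 102*174) - 6165 = (-5712 + 17748) - 6165 = 12036 - 6165 = 5871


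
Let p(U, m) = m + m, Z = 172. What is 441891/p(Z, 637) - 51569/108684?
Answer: 23980391269/69231708 ≈ 346.38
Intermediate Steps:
p(U, m) = 2*m
441891/p(Z, 637) - 51569/108684 = 441891/((2*637)) - 51569/108684 = 441891/1274 - 51569*1/108684 = 441891*(1/1274) - 51569/108684 = 441891/1274 - 51569/108684 = 23980391269/69231708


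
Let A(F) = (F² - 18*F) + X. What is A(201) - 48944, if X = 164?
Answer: -11997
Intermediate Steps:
A(F) = 164 + F² - 18*F (A(F) = (F² - 18*F) + 164 = 164 + F² - 18*F)
A(201) - 48944 = (164 + 201² - 18*201) - 48944 = (164 + 40401 - 3618) - 48944 = 36947 - 48944 = -11997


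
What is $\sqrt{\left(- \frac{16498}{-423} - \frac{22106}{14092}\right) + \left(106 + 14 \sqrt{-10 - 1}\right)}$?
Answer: $\frac{\sqrt{141571104928994 + 13818202050744 i \sqrt{11}}}{993486} \approx 12.128 + 1.9142 i$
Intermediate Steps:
$\sqrt{\left(- \frac{16498}{-423} - \frac{22106}{14092}\right) + \left(106 + 14 \sqrt{-10 - 1}\right)} = \sqrt{\left(\left(-16498\right) \left(- \frac{1}{423}\right) - \frac{11053}{7046}\right) + \left(106 + 14 \sqrt{-11}\right)} = \sqrt{\left(\frac{16498}{423} - \frac{11053}{7046}\right) + \left(106 + 14 i \sqrt{11}\right)} = \sqrt{\frac{111569489}{2980458} + \left(106 + 14 i \sqrt{11}\right)} = \sqrt{\frac{427498037}{2980458} + 14 i \sqrt{11}}$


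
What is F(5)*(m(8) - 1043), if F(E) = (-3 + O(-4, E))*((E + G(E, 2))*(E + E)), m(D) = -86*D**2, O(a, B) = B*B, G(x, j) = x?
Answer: -14403400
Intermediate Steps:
O(a, B) = B**2
F(E) = 4*E**2*(-3 + E**2) (F(E) = (-3 + E**2)*((E + E)*(E + E)) = (-3 + E**2)*((2*E)*(2*E)) = (-3 + E**2)*(4*E**2) = 4*E**2*(-3 + E**2))
F(5)*(m(8) - 1043) = (4*5**2*(-3 + 5**2))*(-86*8**2 - 1043) = (4*25*(-3 + 25))*(-86*64 - 1043) = (4*25*22)*(-5504 - 1043) = 2200*(-6547) = -14403400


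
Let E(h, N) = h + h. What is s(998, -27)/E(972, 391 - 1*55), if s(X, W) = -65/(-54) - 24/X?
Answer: 31787/52383024 ≈ 0.00060682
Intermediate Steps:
s(X, W) = 65/54 - 24/X (s(X, W) = -65*(-1/54) - 24/X = 65/54 - 24/X)
E(h, N) = 2*h
s(998, -27)/E(972, 391 - 1*55) = (65/54 - 24/998)/((2*972)) = (65/54 - 24*1/998)/1944 = (65/54 - 12/499)*(1/1944) = (31787/26946)*(1/1944) = 31787/52383024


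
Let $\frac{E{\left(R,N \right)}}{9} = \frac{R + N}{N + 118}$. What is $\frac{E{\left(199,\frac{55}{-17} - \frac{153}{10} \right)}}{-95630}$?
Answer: $- \frac{276111}{1617007670} \approx -0.00017075$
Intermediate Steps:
$E{\left(R,N \right)} = \frac{9 \left(N + R\right)}{118 + N}$ ($E{\left(R,N \right)} = 9 \frac{R + N}{N + 118} = 9 \frac{N + R}{118 + N} = \frac{9 \left(N + R\right)}{118 + N}$)
$\frac{E{\left(199,\frac{55}{-17} - \frac{153}{10} \right)}}{-95630} = \frac{9 \frac{1}{118 + \left(\frac{55}{-17} - \frac{153}{10}\right)} \left(\left(\frac{55}{-17} - \frac{153}{10}\right) + 199\right)}{-95630} = \frac{9 \left(\left(55 \left(- \frac{1}{17}\right) - \frac{153}{10}\right) + 199\right)}{118 + \left(55 \left(- \frac{1}{17}\right) - \frac{153}{10}\right)} \left(- \frac{1}{95630}\right) = \frac{9 \left(\left(- \frac{55}{17} - \frac{153}{10}\right) + 199\right)}{118 - \frac{3151}{170}} \left(- \frac{1}{95630}\right) = \frac{9 \left(- \frac{3151}{170} + 199\right)}{118 - \frac{3151}{170}} \left(- \frac{1}{95630}\right) = 9 \frac{1}{\frac{16909}{170}} \cdot \frac{30679}{170} \left(- \frac{1}{95630}\right) = 9 \cdot \frac{170}{16909} \cdot \frac{30679}{170} \left(- \frac{1}{95630}\right) = \frac{276111}{16909} \left(- \frac{1}{95630}\right) = - \frac{276111}{1617007670}$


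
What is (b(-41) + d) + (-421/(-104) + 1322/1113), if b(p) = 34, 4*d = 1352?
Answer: 43665805/115752 ≈ 377.24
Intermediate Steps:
d = 338 (d = (¼)*1352 = 338)
(b(-41) + d) + (-421/(-104) + 1322/1113) = (34 + 338) + (-421/(-104) + 1322/1113) = 372 + (-421*(-1/104) + 1322*(1/1113)) = 372 + (421/104 + 1322/1113) = 372 + 606061/115752 = 43665805/115752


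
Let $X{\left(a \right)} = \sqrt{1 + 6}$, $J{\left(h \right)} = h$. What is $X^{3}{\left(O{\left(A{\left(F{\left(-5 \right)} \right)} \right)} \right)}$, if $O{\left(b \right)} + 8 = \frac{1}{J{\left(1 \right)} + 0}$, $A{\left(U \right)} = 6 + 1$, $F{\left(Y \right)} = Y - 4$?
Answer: $7 \sqrt{7} \approx 18.52$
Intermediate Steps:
$F{\left(Y \right)} = -4 + Y$
$A{\left(U \right)} = 7$
$O{\left(b \right)} = -7$ ($O{\left(b \right)} = -8 + \frac{1}{1 + 0} = -8 + 1^{-1} = -8 + 1 = -7$)
$X{\left(a \right)} = \sqrt{7}$
$X^{3}{\left(O{\left(A{\left(F{\left(-5 \right)} \right)} \right)} \right)} = \left(\sqrt{7}\right)^{3} = 7 \sqrt{7}$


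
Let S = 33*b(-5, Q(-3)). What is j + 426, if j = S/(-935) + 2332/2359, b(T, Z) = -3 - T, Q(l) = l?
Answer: 85603456/200515 ≈ 426.92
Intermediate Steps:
S = 66 (S = 33*(-3 - 1*(-5)) = 33*(-3 + 5) = 33*2 = 66)
j = 184066/200515 (j = 66/(-935) + 2332/2359 = 66*(-1/935) + 2332*(1/2359) = -6/85 + 2332/2359 = 184066/200515 ≈ 0.91797)
j + 426 = 184066/200515 + 426 = 85603456/200515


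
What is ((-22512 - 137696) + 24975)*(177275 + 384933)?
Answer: -76029074464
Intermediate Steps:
((-22512 - 137696) + 24975)*(177275 + 384933) = (-160208 + 24975)*562208 = -135233*562208 = -76029074464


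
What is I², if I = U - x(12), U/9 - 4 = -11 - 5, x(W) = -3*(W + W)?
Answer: 1296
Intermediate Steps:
x(W) = -6*W
U = -108 (U = 36 + 9*(-11 - 5) = 36 + 9*(-16) = 36 - 144 = -108)
I = -36 (I = -108 - (-6)*12 = -108 - 1*(-72) = -108 + 72 = -36)
I² = (-36)² = 1296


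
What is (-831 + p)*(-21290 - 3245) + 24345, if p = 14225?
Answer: -328597445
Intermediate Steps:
(-831 + p)*(-21290 - 3245) + 24345 = (-831 + 14225)*(-21290 - 3245) + 24345 = 13394*(-24535) + 24345 = -328621790 + 24345 = -328597445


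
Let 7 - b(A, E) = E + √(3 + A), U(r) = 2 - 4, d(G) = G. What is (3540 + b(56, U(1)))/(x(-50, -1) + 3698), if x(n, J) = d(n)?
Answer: 1183/1216 - √59/3648 ≈ 0.97076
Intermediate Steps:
x(n, J) = n
U(r) = -2
b(A, E) = 7 - E - √(3 + A) (b(A, E) = 7 - (E + √(3 + A)) = 7 + (-E - √(3 + A)) = 7 - E - √(3 + A))
(3540 + b(56, U(1)))/(x(-50, -1) + 3698) = (3540 + (7 - 1*(-2) - √(3 + 56)))/(-50 + 3698) = (3540 + (7 + 2 - √59))/3648 = (3540 + (9 - √59))*(1/3648) = (3549 - √59)*(1/3648) = 1183/1216 - √59/3648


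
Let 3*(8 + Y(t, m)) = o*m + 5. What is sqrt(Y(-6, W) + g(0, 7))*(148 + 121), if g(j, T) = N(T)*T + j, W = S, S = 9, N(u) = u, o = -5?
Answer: 269*sqrt(249)/3 ≈ 1414.9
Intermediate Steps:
W = 9
Y(t, m) = -19/3 - 5*m/3 (Y(t, m) = -8 + (-5*m + 5)/3 = -8 + (5 - 5*m)/3 = -8 + (5/3 - 5*m/3) = -19/3 - 5*m/3)
g(j, T) = j + T**2 (g(j, T) = T*T + j = T**2 + j = j + T**2)
sqrt(Y(-6, W) + g(0, 7))*(148 + 121) = sqrt((-19/3 - 5/3*9) + (0 + 7**2))*(148 + 121) = sqrt((-19/3 - 15) + (0 + 49))*269 = sqrt(-64/3 + 49)*269 = sqrt(83/3)*269 = (sqrt(249)/3)*269 = 269*sqrt(249)/3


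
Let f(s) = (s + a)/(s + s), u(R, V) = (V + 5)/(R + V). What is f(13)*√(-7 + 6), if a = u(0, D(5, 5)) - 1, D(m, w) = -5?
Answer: 6*I/13 ≈ 0.46154*I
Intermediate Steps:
u(R, V) = (5 + V)/(R + V)
a = -1 (a = (5 - 5)/(0 - 5) - 1 = 0/(-5) - 1 = -⅕*0 - 1 = 0 - 1 = -1)
f(s) = (-1 + s)/(2*s) (f(s) = (s - 1)/(s + s) = (-1 + s)/((2*s)) = (-1 + s)*(1/(2*s)) = (-1 + s)/(2*s))
f(13)*√(-7 + 6) = ((½)*(-1 + 13)/13)*√(-7 + 6) = ((½)*(1/13)*12)*√(-1) = 6*I/13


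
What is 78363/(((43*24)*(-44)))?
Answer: -26121/15136 ≈ -1.7258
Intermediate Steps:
78363/(((43*24)*(-44))) = 78363/((1032*(-44))) = 78363/(-45408) = 78363*(-1/45408) = -26121/15136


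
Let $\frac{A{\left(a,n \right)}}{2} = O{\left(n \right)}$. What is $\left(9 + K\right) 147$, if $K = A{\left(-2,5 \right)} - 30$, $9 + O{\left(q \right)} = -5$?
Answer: $-7203$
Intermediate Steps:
$O{\left(q \right)} = -14$ ($O{\left(q \right)} = -9 - 5 = -14$)
$A{\left(a,n \right)} = -28$ ($A{\left(a,n \right)} = 2 \left(-14\right) = -28$)
$K = -58$ ($K = -28 - 30 = -58$)
$\left(9 + K\right) 147 = \left(9 - 58\right) 147 = \left(-49\right) 147 = -7203$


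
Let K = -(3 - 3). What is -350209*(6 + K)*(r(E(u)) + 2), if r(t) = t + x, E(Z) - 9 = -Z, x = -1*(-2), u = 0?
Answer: -27316302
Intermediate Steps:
x = 2
E(Z) = 9 - Z
r(t) = 2 + t (r(t) = t + 2 = 2 + t)
K = 0 (K = -1*0 = 0)
-350209*(6 + K)*(r(E(u)) + 2) = -350209*(6 + 0)*((2 + (9 - 1*0)) + 2) = -2101254*((2 + (9 + 0)) + 2) = -2101254*((2 + 9) + 2) = -2101254*(11 + 2) = -2101254*13 = -350209*78 = -27316302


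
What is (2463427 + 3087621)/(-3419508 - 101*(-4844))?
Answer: -693881/366283 ≈ -1.8944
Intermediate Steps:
(2463427 + 3087621)/(-3419508 - 101*(-4844)) = 5551048/(-3419508 + 489244) = 5551048/(-2930264) = 5551048*(-1/2930264) = -693881/366283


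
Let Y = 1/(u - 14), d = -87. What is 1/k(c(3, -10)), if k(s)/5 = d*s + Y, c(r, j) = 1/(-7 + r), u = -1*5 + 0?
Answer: 76/8245 ≈ 0.0092177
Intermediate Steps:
u = -5 (u = -5 + 0 = -5)
Y = -1/19 (Y = 1/(-5 - 14) = 1/(-19) = -1/19 ≈ -0.052632)
k(s) = -5/19 - 435*s (k(s) = 5*(-87*s - 1/19) = 5*(-1/19 - 87*s) = -5/19 - 435*s)
1/k(c(3, -10)) = 1/(-5/19 - 435/(-7 + 3)) = 1/(-5/19 - 435/(-4)) = 1/(-5/19 - 435*(-¼)) = 1/(-5/19 + 435/4) = 1/(8245/76) = 76/8245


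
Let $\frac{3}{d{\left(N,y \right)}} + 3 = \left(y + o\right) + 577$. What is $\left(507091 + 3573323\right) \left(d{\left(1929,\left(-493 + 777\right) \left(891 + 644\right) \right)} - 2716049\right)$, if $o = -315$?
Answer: $- \frac{4834220941084947672}{436199} \approx -1.1083 \cdot 10^{13}$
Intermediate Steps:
$d{\left(N,y \right)} = \frac{3}{259 + y}$ ($d{\left(N,y \right)} = \frac{3}{-3 + \left(\left(y - 315\right) + 577\right)} = \frac{3}{-3 + \left(\left(-315 + y\right) + 577\right)} = \frac{3}{-3 + \left(262 + y\right)} = \frac{3}{259 + y}$)
$\left(507091 + 3573323\right) \left(d{\left(1929,\left(-493 + 777\right) \left(891 + 644\right) \right)} - 2716049\right) = \left(507091 + 3573323\right) \left(\frac{3}{259 + \left(-493 + 777\right) \left(891 + 644\right)} - 2716049\right) = 4080414 \left(\frac{3}{259 + 284 \cdot 1535} - 2716049\right) = 4080414 \left(\frac{3}{259 + 435940} - 2716049\right) = 4080414 \left(\frac{3}{436199} - 2716049\right) = 4080414 \left(- \frac{1184737857748}{436199}\right) = - \frac{4834220941084947672}{436199}$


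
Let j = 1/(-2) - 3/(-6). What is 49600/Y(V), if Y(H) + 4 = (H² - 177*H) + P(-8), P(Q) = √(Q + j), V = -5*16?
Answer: 127447200/52818643 - 12400*I*√2/52818643 ≈ 2.4129 - 0.00033201*I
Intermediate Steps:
j = 0 (j = 1*(-½) - 3*(-⅙) = -½ + ½ = 0)
V = -80
P(Q) = √Q (P(Q) = √(Q + 0) = √Q)
Y(H) = -4 + H² - 177*H + 2*I*√2 (Y(H) = -4 + ((H² - 177*H) + √(-8)) = -4 + ((H² - 177*H) + 2*I*√2) = -4 + (H² - 177*H + 2*I*√2) = -4 + H² - 177*H + 2*I*√2)
49600/Y(V) = 49600/(-4 + (-80)² - 177*(-80) + 2*I*√2) = 49600/(-4 + 6400 + 14160 + 2*I*√2) = 49600/(20556 + 2*I*√2)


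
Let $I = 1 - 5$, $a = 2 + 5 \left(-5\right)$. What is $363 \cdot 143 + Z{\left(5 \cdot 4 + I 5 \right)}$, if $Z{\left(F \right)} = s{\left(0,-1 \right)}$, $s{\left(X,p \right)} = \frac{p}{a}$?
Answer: $\frac{1193908}{23} \approx 51909.0$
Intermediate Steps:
$a = -23$ ($a = 2 - 25 = -23$)
$I = -4$ ($I = 1 - 5 = -4$)
$s{\left(X,p \right)} = - \frac{p}{23}$ ($s{\left(X,p \right)} = \frac{p}{-23} = p \left(- \frac{1}{23}\right) = - \frac{p}{23}$)
$Z{\left(F \right)} = \frac{1}{23}$ ($Z{\left(F \right)} = \left(- \frac{1}{23}\right) \left(-1\right) = \frac{1}{23}$)
$363 \cdot 143 + Z{\left(5 \cdot 4 + I 5 \right)} = 363 \cdot 143 + \frac{1}{23} = 51909 + \frac{1}{23} = \frac{1193908}{23}$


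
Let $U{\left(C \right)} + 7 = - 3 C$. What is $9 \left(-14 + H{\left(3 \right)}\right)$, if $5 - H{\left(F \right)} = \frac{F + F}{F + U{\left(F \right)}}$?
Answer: $- \frac{999}{13} \approx -76.846$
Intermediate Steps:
$U{\left(C \right)} = -7 - 3 C$
$H{\left(F \right)} = 5 - \frac{2 F}{-7 - 2 F}$ ($H{\left(F \right)} = 5 - \frac{F + F}{F - \left(7 + 3 F\right)} = 5 - \frac{2 F}{-7 - 2 F}$)
$9 \left(-14 + H{\left(3 \right)}\right) = 9 \left(-14 + \frac{35 + 12 \cdot 3}{7 + 2 \cdot 3}\right) = 9 \left(-14 + \frac{35 + 36}{7 + 6}\right) = 9 \left(-14 + \frac{1}{13} \cdot 71\right) = 9 \left(-14 + \frac{71}{13}\right) = 9 \left(- \frac{111}{13}\right) = - \frac{999}{13}$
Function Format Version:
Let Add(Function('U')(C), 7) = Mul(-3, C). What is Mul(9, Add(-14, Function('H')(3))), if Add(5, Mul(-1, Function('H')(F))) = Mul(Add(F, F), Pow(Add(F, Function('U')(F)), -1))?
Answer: Rational(-999, 13) ≈ -76.846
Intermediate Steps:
Function('U')(C) = Add(-7, Mul(-3, C))
Function('H')(F) = Add(5, Mul(-2, F, Pow(Add(-7, Mul(-2, F)), -1))) (Function('H')(F) = Add(5, Mul(-1, Mul(Add(F, F), Pow(Add(F, Add(-7, Mul(-3, F))), -1)))) = Add(5, Mul(-1, Mul(Mul(2, F), Pow(Add(-7, Mul(-2, F)), -1)))) = Add(5, Mul(-1, Mul(2, F, Pow(Add(-7, Mul(-2, F)), -1)))) = Add(5, Mul(-2, F, Pow(Add(-7, Mul(-2, F)), -1))))
Mul(9, Add(-14, Function('H')(3))) = Mul(9, Add(-14, Mul(Pow(Add(7, Mul(2, 3)), -1), Add(35, Mul(12, 3))))) = Mul(9, Add(-14, Mul(Pow(Add(7, 6), -1), Add(35, 36)))) = Mul(9, Add(-14, Mul(Pow(13, -1), 71))) = Mul(9, Add(-14, Mul(Rational(1, 13), 71))) = Mul(9, Add(-14, Rational(71, 13))) = Mul(9, Rational(-111, 13)) = Rational(-999, 13)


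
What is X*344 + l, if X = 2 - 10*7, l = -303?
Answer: -23695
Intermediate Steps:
X = -68 (X = 2 - 70 = -68)
X*344 + l = -68*344 - 303 = -23392 - 303 = -23695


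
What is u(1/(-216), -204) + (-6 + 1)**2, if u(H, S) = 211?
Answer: 236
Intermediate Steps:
u(1/(-216), -204) + (-6 + 1)**2 = 211 + (-6 + 1)**2 = 211 + (-5)**2 = 211 + 25 = 236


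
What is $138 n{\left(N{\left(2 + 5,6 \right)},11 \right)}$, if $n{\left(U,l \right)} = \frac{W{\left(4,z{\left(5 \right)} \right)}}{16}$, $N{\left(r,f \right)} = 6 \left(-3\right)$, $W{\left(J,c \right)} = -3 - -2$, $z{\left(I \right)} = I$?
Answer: $- \frac{69}{8} \approx -8.625$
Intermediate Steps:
$W{\left(J,c \right)} = -1$ ($W{\left(J,c \right)} = -3 + 2 = -1$)
$N{\left(r,f \right)} = -18$
$n{\left(U,l \right)} = - \frac{1}{16}$
$138 n{\left(N{\left(2 + 5,6 \right)},11 \right)} = 138 \left(- \frac{1}{16}\right) = - \frac{69}{8}$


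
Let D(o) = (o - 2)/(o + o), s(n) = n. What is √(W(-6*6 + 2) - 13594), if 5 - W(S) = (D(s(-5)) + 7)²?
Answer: I*√1364829/10 ≈ 116.83*I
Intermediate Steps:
D(o) = (-2 + o)/(2*o) (D(o) = (-2 + o)/((2*o)) = (-2 + o)*(1/(2*o)) = (-2 + o)/(2*o))
W(S) = -5429/100 (W(S) = 5 - ((½)*(-2 - 5)/(-5) + 7)² = 5 - ((½)*(-⅕)*(-7) + 7)² = 5 - (7/10 + 7)² = 5 - (77/10)² = 5 - 1*5929/100 = 5 - 5929/100 = -5429/100)
√(W(-6*6 + 2) - 13594) = √(-5429/100 - 13594) = √(-1364829/100) = I*√1364829/10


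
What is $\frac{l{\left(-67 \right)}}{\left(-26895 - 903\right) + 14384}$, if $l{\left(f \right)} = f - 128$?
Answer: $\frac{195}{13414} \approx 0.014537$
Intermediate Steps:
$l{\left(f \right)} = -128 + f$ ($l{\left(f \right)} = f - 128 = -128 + f$)
$\frac{l{\left(-67 \right)}}{\left(-26895 - 903\right) + 14384} = \frac{-128 - 67}{\left(-26895 - 903\right) + 14384} = - \frac{195}{\left(-26895 - 903\right) + 14384} = - \frac{195}{-27798 + 14384} = - \frac{195}{-13414} = \left(-195\right) \left(- \frac{1}{13414}\right) = \frac{195}{13414}$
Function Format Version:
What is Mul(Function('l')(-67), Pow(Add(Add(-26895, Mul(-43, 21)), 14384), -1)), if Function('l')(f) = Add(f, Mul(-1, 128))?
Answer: Rational(195, 13414) ≈ 0.014537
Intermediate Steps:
Function('l')(f) = Add(-128, f) (Function('l')(f) = Add(f, -128) = Add(-128, f))
Mul(Function('l')(-67), Pow(Add(Add(-26895, Mul(-43, 21)), 14384), -1)) = Mul(Add(-128, -67), Pow(Add(Add(-26895, Mul(-43, 21)), 14384), -1)) = Mul(-195, Pow(Add(Add(-26895, -903), 14384), -1)) = Mul(-195, Pow(Add(-27798, 14384), -1)) = Mul(-195, Pow(-13414, -1)) = Mul(-195, Rational(-1, 13414)) = Rational(195, 13414)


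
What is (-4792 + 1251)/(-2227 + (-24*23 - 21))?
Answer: 3541/2800 ≈ 1.2646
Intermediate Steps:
(-4792 + 1251)/(-2227 + (-24*23 - 21)) = -3541/(-2227 + (-552 - 21)) = -3541/(-2227 - 573) = -3541/(-2800) = -3541*(-1/2800) = 3541/2800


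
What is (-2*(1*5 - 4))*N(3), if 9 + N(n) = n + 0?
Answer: 12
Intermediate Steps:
N(n) = -9 + n (N(n) = -9 + (n + 0) = -9 + n)
(-2*(1*5 - 4))*N(3) = (-2*(1*5 - 4))*(-9 + 3) = -2*(5 - 4)*(-6) = -2*1*(-6) = -2*(-6) = 12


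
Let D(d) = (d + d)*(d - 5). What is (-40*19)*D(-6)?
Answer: -100320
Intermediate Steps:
D(d) = 2*d*(-5 + d) (D(d) = (2*d)*(-5 + d) = 2*d*(-5 + d))
(-40*19)*D(-6) = (-40*19)*(2*(-6)*(-5 - 6)) = -1520*(-6)*(-11) = -760*132 = -100320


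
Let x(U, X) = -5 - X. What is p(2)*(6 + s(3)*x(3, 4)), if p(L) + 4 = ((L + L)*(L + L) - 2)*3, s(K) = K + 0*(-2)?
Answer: -798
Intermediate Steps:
s(K) = K (s(K) = K + 0 = K)
p(L) = -10 + 12*L² (p(L) = -4 + ((L + L)*(L + L) - 2)*3 = -4 + ((2*L)*(2*L) - 2)*3 = -4 + (4*L² - 2)*3 = -4 + (-2 + 4*L²)*3 = -4 + (-6 + 12*L²) = -10 + 12*L²)
p(2)*(6 + s(3)*x(3, 4)) = (-10 + 12*2²)*(6 + 3*(-5 - 1*4)) = (-10 + 12*4)*(6 + 3*(-5 - 4)) = (-10 + 48)*(6 + 3*(-9)) = 38*(6 - 27) = 38*(-21) = -798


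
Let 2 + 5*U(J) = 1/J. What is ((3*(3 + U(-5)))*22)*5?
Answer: 4224/5 ≈ 844.80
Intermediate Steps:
U(J) = -⅖ + 1/(5*J)
((3*(3 + U(-5)))*22)*5 = ((3*(3 + (⅕)*(1 - 2*(-5))/(-5)))*22)*5 = ((3*(3 + (⅕)*(-⅕)*(1 + 10)))*22)*5 = ((3*(3 + (⅕)*(-⅕)*11))*22)*5 = ((3*(3 - 11/25))*22)*5 = ((3*(64/25))*22)*5 = ((192/25)*22)*5 = (4224/25)*5 = 4224/5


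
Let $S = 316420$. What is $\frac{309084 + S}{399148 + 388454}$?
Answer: $\frac{312752}{393801} \approx 0.79419$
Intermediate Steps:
$\frac{309084 + S}{399148 + 388454} = \frac{309084 + 316420}{399148 + 388454} = \frac{625504}{787602} = 625504 \cdot \frac{1}{787602} = \frac{312752}{393801}$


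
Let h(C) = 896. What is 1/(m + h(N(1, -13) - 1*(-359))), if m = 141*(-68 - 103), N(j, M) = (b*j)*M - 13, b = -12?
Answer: -1/23215 ≈ -4.3076e-5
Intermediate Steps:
N(j, M) = -13 - 12*M*j (N(j, M) = (-12*j)*M - 13 = -12*M*j - 13 = -13 - 12*M*j)
m = -24111 (m = 141*(-171) = -24111)
1/(m + h(N(1, -13) - 1*(-359))) = 1/(-24111 + 896) = 1/(-23215) = -1/23215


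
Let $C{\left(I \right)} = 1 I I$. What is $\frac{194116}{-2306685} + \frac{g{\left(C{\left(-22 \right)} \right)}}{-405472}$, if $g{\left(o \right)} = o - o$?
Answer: $- \frac{194116}{2306685} \approx -0.084154$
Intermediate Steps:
$C{\left(I \right)} = I^{2}$ ($C{\left(I \right)} = I I = I^{2}$)
$g{\left(o \right)} = 0$
$\frac{194116}{-2306685} + \frac{g{\left(C{\left(-22 \right)} \right)}}{-405472} = \frac{194116}{-2306685} + \frac{0}{-405472} = 194116 \left(- \frac{1}{2306685}\right) + 0 \left(- \frac{1}{405472}\right) = - \frac{194116}{2306685} + 0 = - \frac{194116}{2306685}$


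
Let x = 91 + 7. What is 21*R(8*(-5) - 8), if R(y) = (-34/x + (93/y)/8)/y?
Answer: 3695/14336 ≈ 0.25774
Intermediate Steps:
x = 98
R(y) = (-17/49 + 93/(8*y))/y (R(y) = (-34/98 + (93/y)/8)/y = (-34*1/98 + (93/y)*(1/8))/y = (-17/49 + 93/(8*y))/y)
21*R(8*(-5) - 8) = 21*((4557 - 136*(8*(-5) - 8))/(392*(8*(-5) - 8)**2)) = 21*((4557 - 136*(-40 - 8))/(392*(-40 - 8)**2)) = 21*((1/392)*(4557 - 136*(-48))/(-48)**2) = 21*((1/392)*(1/2304)*(4557 + 6528)) = 21*((1/392)*(1/2304)*11085) = 21*(3695/301056) = 3695/14336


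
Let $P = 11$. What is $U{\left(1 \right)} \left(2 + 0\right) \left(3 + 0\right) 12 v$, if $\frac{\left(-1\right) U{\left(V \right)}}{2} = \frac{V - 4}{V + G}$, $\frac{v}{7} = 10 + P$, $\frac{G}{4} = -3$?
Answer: $- \frac{63504}{11} \approx -5773.1$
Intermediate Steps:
$G = -12$ ($G = 4 \left(-3\right) = -12$)
$v = 147$ ($v = 7 \left(10 + 11\right) = 7 \cdot 21 = 147$)
$U{\left(V \right)} = - \frac{2 \left(-4 + V\right)}{-12 + V}$ ($U{\left(V \right)} = - 2 \frac{V - 4}{V - 12} = - 2 \frac{-4 + V}{-12 + V} = - \frac{2 \left(-4 + V\right)}{-12 + V}$)
$U{\left(1 \right)} \left(2 + 0\right) \left(3 + 0\right) 12 v = \frac{2 \left(4 - 1\right)}{-12 + 1} \left(2 + 0\right) \left(3 + 0\right) 12 \cdot 147 = \frac{2 \left(4 - 1\right)}{-11} \cdot 2 \cdot 3 \cdot 12 \cdot 147 = 2 \left(- \frac{1}{11}\right) 3 \cdot 6 \cdot 12 \cdot 147 = \left(- \frac{6}{11}\right) 6 \cdot 12 \cdot 147 = \left(- \frac{36}{11}\right) 12 \cdot 147 = \left(- \frac{432}{11}\right) 147 = - \frac{63504}{11}$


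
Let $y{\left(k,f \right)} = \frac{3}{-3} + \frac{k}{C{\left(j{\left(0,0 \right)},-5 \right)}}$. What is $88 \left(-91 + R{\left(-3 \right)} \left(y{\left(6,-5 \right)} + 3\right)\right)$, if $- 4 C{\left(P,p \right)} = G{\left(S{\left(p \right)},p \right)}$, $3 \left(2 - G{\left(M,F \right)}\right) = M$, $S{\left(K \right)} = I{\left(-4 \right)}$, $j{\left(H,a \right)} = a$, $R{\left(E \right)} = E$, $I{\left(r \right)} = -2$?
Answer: $-6160$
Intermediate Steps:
$S{\left(K \right)} = -2$
$G{\left(M,F \right)} = 2 - \frac{M}{3}$
$C{\left(P,p \right)} = - \frac{2}{3}$ ($C{\left(P,p \right)} = - \frac{2 - - \frac{2}{3}}{4} = - \frac{2 + \frac{2}{3}}{4} = \left(- \frac{1}{4}\right) \frac{8}{3} = - \frac{2}{3}$)
$y{\left(k,f \right)} = -1 - \frac{3 k}{2}$ ($y{\left(k,f \right)} = \frac{3}{-3} + \frac{k}{- \frac{2}{3}} = 3 \left(- \frac{1}{3}\right) + k \left(- \frac{3}{2}\right) = -1 - \frac{3 k}{2}$)
$88 \left(-91 + R{\left(-3 \right)} \left(y{\left(6,-5 \right)} + 3\right)\right) = 88 \left(-91 - 3 \left(\left(-1 - 9\right) + 3\right)\right) = 88 \left(-91 - 3 \left(-10 + 3\right)\right) = 88 \left(-91 - -21\right) = 88 \left(-91 + 21\right) = 88 \left(-70\right) = -6160$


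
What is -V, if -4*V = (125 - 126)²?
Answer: ¼ ≈ 0.25000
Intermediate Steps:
V = -¼ (V = -(125 - 126)²/4 = -¼*(-1)² = -¼*1 = -¼ ≈ -0.25000)
-V = -1*(-¼) = ¼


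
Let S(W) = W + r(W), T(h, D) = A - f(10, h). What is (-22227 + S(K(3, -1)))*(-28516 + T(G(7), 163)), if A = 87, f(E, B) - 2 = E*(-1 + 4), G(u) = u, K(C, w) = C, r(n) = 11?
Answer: 632204193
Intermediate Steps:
f(E, B) = 2 + 3*E (f(E, B) = 2 + E*(-1 + 4) = 2 + E*3 = 2 + 3*E)
T(h, D) = 55 (T(h, D) = 87 - (2 + 3*10) = 87 - (2 + 30) = 87 - 1*32 = 87 - 32 = 55)
S(W) = 11 + W (S(W) = W + 11 = 11 + W)
(-22227 + S(K(3, -1)))*(-28516 + T(G(7), 163)) = (-22227 + (11 + 3))*(-28516 + 55) = (-22227 + 14)*(-28461) = -22213*(-28461) = 632204193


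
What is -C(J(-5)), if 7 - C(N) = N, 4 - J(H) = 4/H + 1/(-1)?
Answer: -6/5 ≈ -1.2000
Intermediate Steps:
J(H) = 5 - 4/H (J(H) = 4 - (4/H + 1/(-1)) = 4 - (4/H + 1*(-1)) = 4 - (4/H - 1) = 4 - (-1 + 4/H) = 4 + (1 - 4/H) = 5 - 4/H)
C(N) = 7 - N
-C(J(-5)) = -(7 - (5 - 4/(-5))) = -(7 - (5 - 4*(-1/5))) = -(7 - (5 + 4/5)) = -(7 - 1*29/5) = -(7 - 29/5) = -1*6/5 = -6/5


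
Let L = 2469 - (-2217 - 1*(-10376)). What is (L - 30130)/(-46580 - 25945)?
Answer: 2388/4835 ≈ 0.49390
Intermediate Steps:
L = -5690 (L = 2469 - (-2217 + 10376) = 2469 - 1*8159 = 2469 - 8159 = -5690)
(L - 30130)/(-46580 - 25945) = (-5690 - 30130)/(-46580 - 25945) = -35820/(-72525) = -35820*(-1/72525) = 2388/4835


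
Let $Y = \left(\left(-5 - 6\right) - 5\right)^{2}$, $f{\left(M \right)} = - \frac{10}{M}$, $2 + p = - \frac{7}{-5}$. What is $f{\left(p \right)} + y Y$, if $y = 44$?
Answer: $\frac{33842}{3} \approx 11281.0$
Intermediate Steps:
$p = - \frac{3}{5}$ ($p = -2 - \frac{7}{-5} = -2 - - \frac{7}{5} = -2 + \frac{7}{5} = - \frac{3}{5} \approx -0.6$)
$Y = 256$ ($Y = \left(\left(-5 - 6\right) - 5\right)^{2} = \left(-11 - 5\right)^{2} = \left(-16\right)^{2} = 256$)
$f{\left(p \right)} + y Y = - \frac{10}{- \frac{3}{5}} + 44 \cdot 256 = \left(-10\right) \left(- \frac{5}{3}\right) + 11264 = \frac{50}{3} + 11264 = \frac{33842}{3}$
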